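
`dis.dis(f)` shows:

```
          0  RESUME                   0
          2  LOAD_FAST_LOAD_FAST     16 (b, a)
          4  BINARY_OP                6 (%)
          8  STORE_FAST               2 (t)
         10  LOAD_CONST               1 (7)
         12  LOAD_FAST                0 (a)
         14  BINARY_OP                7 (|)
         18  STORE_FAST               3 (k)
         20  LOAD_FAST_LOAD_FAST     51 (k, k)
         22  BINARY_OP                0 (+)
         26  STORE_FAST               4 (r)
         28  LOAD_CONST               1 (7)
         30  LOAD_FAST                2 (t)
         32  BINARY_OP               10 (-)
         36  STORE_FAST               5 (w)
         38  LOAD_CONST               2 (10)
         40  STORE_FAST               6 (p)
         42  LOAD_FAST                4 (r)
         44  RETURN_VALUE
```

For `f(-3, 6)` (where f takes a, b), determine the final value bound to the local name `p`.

LOAD_FAST_LOAD_FAST b,a → push 6,-3. Stack: [6, -3]
BINARY_OP % → 6 % -3 = 0. Stack: [0]
STORE_FAST t → t=0. Stack: []
LOAD_CONST → push 7. Stack: [7]
LOAD_FAST a → push -3. Stack: [7, -3]
BINARY_OP | → 7 | -3 = -1. Stack: [-1]
STORE_FAST k → k=-1. Stack: []
LOAD_FAST_LOAD_FAST k,k → push -1,-1. Stack: [-1, -1]
BINARY_OP + → -1 + -1 = -2. Stack: [-2]
STORE_FAST r → r=-2. Stack: []
LOAD_CONST → push 7. Stack: [7]
LOAD_FAST t → push 0. Stack: [7, 0]
BINARY_OP - → 7 - 0 = 7. Stack: [7]
STORE_FAST w → w=7. Stack: []
LOAD_CONST → push 10. Stack: [10]
STORE_FAST p → p=10. Stack: []
LOAD_FAST r → push -2. Stack: [-2]
RETURN_VALUE → return -2.

10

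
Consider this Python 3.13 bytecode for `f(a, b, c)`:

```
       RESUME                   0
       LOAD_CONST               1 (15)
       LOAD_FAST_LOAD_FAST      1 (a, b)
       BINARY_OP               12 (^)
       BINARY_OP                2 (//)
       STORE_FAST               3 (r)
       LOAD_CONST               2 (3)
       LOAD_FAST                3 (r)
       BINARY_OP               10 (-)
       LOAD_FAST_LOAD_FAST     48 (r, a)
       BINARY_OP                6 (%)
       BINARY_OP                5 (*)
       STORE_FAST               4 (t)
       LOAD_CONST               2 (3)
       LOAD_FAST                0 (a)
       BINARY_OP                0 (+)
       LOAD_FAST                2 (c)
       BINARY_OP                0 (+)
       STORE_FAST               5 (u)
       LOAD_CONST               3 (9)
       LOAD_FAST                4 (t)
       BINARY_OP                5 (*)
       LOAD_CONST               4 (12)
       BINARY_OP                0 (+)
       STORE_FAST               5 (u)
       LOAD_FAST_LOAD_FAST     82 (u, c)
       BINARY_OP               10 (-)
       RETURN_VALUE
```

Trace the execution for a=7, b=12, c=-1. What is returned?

31

LOAD_CONST → push 15. Stack: [15]
LOAD_FAST_LOAD_FAST a,b → push 7,12. Stack: [15, 7, 12]
BINARY_OP ^ → 7 ^ 12 = 11. Stack: [15, 11]
BINARY_OP // → 15 // 11 = 1. Stack: [1]
STORE_FAST r → r=1. Stack: []
LOAD_CONST → push 3. Stack: [3]
LOAD_FAST r → push 1. Stack: [3, 1]
BINARY_OP - → 3 - 1 = 2. Stack: [2]
LOAD_FAST_LOAD_FAST r,a → push 1,7. Stack: [2, 1, 7]
BINARY_OP % → 1 % 7 = 1. Stack: [2, 1]
BINARY_OP * → 2 * 1 = 2. Stack: [2]
STORE_FAST t → t=2. Stack: []
LOAD_CONST → push 3. Stack: [3]
LOAD_FAST a → push 7. Stack: [3, 7]
BINARY_OP + → 3 + 7 = 10. Stack: [10]
LOAD_FAST c → push -1. Stack: [10, -1]
BINARY_OP + → 10 + -1 = 9. Stack: [9]
STORE_FAST u → u=9. Stack: []
LOAD_CONST → push 9. Stack: [9]
LOAD_FAST t → push 2. Stack: [9, 2]
BINARY_OP * → 9 * 2 = 18. Stack: [18]
LOAD_CONST → push 12. Stack: [18, 12]
BINARY_OP + → 18 + 12 = 30. Stack: [30]
STORE_FAST u → u=30. Stack: []
LOAD_FAST_LOAD_FAST u,c → push 30,-1. Stack: [30, -1]
BINARY_OP - → 30 - -1 = 31. Stack: [31]
RETURN_VALUE → return 31.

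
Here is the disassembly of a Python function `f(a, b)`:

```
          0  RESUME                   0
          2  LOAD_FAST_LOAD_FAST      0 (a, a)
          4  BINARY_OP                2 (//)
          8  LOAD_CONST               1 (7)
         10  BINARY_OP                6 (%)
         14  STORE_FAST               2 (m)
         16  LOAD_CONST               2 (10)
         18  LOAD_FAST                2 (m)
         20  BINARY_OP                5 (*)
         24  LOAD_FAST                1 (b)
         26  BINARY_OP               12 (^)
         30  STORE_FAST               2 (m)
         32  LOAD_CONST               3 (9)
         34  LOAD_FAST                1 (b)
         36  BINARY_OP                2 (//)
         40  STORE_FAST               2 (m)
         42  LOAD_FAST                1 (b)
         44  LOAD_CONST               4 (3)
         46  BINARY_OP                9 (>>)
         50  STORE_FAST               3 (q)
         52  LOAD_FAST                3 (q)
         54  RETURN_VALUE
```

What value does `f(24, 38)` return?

LOAD_FAST_LOAD_FAST a,a → push 24,24. Stack: [24, 24]
BINARY_OP // → 24 // 24 = 1. Stack: [1]
LOAD_CONST → push 7. Stack: [1, 7]
BINARY_OP % → 1 % 7 = 1. Stack: [1]
STORE_FAST m → m=1. Stack: []
LOAD_CONST → push 10. Stack: [10]
LOAD_FAST m → push 1. Stack: [10, 1]
BINARY_OP * → 10 * 1 = 10. Stack: [10]
LOAD_FAST b → push 38. Stack: [10, 38]
BINARY_OP ^ → 10 ^ 38 = 44. Stack: [44]
STORE_FAST m → m=44. Stack: []
LOAD_CONST → push 9. Stack: [9]
LOAD_FAST b → push 38. Stack: [9, 38]
BINARY_OP // → 9 // 38 = 0. Stack: [0]
STORE_FAST m → m=0. Stack: []
LOAD_FAST b → push 38. Stack: [38]
LOAD_CONST → push 3. Stack: [38, 3]
BINARY_OP >> → 38 >> 3 = 4. Stack: [4]
STORE_FAST q → q=4. Stack: []
LOAD_FAST q → push 4. Stack: [4]
RETURN_VALUE → return 4.

4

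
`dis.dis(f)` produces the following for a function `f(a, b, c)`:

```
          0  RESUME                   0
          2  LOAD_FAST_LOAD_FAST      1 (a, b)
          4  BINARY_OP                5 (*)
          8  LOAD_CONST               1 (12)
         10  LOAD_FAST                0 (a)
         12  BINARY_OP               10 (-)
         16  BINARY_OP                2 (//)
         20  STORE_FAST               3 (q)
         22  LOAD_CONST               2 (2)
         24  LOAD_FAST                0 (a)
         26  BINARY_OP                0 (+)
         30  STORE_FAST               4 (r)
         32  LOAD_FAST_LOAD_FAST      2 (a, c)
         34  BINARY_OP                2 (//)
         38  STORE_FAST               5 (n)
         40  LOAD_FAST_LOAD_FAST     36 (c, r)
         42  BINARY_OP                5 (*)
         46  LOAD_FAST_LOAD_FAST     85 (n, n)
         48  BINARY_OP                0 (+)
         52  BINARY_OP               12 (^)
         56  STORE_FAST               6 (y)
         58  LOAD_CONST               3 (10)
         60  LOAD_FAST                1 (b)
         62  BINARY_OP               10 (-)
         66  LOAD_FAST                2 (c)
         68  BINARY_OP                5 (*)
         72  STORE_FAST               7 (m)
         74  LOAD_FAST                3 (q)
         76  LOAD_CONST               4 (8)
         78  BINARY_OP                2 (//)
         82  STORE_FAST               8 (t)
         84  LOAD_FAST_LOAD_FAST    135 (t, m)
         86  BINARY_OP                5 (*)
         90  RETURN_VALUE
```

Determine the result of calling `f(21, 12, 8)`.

64

LOAD_FAST_LOAD_FAST a,b → push 21,12. Stack: [21, 12]
BINARY_OP * → 21 * 12 = 252. Stack: [252]
LOAD_CONST → push 12. Stack: [252, 12]
LOAD_FAST a → push 21. Stack: [252, 12, 21]
BINARY_OP - → 12 - 21 = -9. Stack: [252, -9]
BINARY_OP // → 252 // -9 = -28. Stack: [-28]
STORE_FAST q → q=-28. Stack: []
LOAD_CONST → push 2. Stack: [2]
LOAD_FAST a → push 21. Stack: [2, 21]
BINARY_OP + → 2 + 21 = 23. Stack: [23]
STORE_FAST r → r=23. Stack: []
LOAD_FAST_LOAD_FAST a,c → push 21,8. Stack: [21, 8]
BINARY_OP // → 21 // 8 = 2. Stack: [2]
STORE_FAST n → n=2. Stack: []
LOAD_FAST_LOAD_FAST c,r → push 8,23. Stack: [8, 23]
BINARY_OP * → 8 * 23 = 184. Stack: [184]
LOAD_FAST_LOAD_FAST n,n → push 2,2. Stack: [184, 2, 2]
BINARY_OP + → 2 + 2 = 4. Stack: [184, 4]
BINARY_OP ^ → 184 ^ 4 = 188. Stack: [188]
STORE_FAST y → y=188. Stack: []
LOAD_CONST → push 10. Stack: [10]
LOAD_FAST b → push 12. Stack: [10, 12]
BINARY_OP - → 10 - 12 = -2. Stack: [-2]
LOAD_FAST c → push 8. Stack: [-2, 8]
BINARY_OP * → -2 * 8 = -16. Stack: [-16]
STORE_FAST m → m=-16. Stack: []
LOAD_FAST q → push -28. Stack: [-28]
LOAD_CONST → push 8. Stack: [-28, 8]
BINARY_OP // → -28 // 8 = -4. Stack: [-4]
STORE_FAST t → t=-4. Stack: []
LOAD_FAST_LOAD_FAST t,m → push -4,-16. Stack: [-4, -16]
BINARY_OP * → -4 * -16 = 64. Stack: [64]
RETURN_VALUE → return 64.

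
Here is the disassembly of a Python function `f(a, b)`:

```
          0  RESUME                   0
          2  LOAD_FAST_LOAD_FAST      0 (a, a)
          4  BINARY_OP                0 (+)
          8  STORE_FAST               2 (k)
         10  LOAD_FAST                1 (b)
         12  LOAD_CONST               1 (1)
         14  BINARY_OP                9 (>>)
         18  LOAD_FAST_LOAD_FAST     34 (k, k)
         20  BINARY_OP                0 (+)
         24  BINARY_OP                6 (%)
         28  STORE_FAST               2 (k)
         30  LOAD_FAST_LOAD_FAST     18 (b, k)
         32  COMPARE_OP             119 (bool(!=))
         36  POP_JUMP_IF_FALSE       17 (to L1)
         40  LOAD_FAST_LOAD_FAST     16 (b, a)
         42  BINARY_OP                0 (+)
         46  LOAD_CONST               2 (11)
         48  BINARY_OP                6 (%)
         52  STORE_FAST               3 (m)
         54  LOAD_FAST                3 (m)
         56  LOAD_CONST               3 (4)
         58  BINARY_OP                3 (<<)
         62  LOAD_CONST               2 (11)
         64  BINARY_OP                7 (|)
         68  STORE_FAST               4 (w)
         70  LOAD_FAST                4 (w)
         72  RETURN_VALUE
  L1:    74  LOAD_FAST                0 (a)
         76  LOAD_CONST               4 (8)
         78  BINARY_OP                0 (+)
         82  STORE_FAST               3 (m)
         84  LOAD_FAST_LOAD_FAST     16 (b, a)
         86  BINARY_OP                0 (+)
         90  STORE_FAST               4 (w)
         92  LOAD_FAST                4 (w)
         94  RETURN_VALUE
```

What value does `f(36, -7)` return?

123

LOAD_FAST_LOAD_FAST a,a → push 36,36. Stack: [36, 36]
BINARY_OP + → 36 + 36 = 72. Stack: [72]
STORE_FAST k → k=72. Stack: []
LOAD_FAST b → push -7. Stack: [-7]
LOAD_CONST → push 1. Stack: [-7, 1]
BINARY_OP >> → -7 >> 1 = -4. Stack: [-4]
LOAD_FAST_LOAD_FAST k,k → push 72,72. Stack: [-4, 72, 72]
BINARY_OP + → 72 + 72 = 144. Stack: [-4, 144]
BINARY_OP % → -4 % 144 = 140. Stack: [140]
STORE_FAST k → k=140. Stack: []
LOAD_FAST_LOAD_FAST b,k → push -7,140. Stack: [-7, 140]
COMPARE_OP bool(!=) → -7 vs 140 = True. Stack: [True]
POP_JUMP_IF_FALSE → pop True; no jump. Stack: []
LOAD_FAST_LOAD_FAST b,a → push -7,36. Stack: [-7, 36]
BINARY_OP + → -7 + 36 = 29. Stack: [29]
LOAD_CONST → push 11. Stack: [29, 11]
BINARY_OP % → 29 % 11 = 7. Stack: [7]
STORE_FAST m → m=7. Stack: []
LOAD_FAST m → push 7. Stack: [7]
LOAD_CONST → push 4. Stack: [7, 4]
BINARY_OP << → 7 << 4 = 112. Stack: [112]
LOAD_CONST → push 11. Stack: [112, 11]
BINARY_OP | → 112 | 11 = 123. Stack: [123]
STORE_FAST w → w=123. Stack: []
LOAD_FAST w → push 123. Stack: [123]
RETURN_VALUE → return 123.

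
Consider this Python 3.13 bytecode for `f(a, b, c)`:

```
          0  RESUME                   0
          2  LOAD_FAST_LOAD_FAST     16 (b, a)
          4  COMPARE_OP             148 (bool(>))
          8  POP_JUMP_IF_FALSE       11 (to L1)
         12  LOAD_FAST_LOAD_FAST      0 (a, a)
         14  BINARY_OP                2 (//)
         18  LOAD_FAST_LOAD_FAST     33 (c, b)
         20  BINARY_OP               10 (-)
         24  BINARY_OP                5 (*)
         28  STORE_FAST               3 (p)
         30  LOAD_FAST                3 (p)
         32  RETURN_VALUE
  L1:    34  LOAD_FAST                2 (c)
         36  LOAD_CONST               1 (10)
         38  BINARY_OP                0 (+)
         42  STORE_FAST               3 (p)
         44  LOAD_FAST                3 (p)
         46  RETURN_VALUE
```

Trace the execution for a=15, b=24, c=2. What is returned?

LOAD_FAST_LOAD_FAST b,a → push 24,15. Stack: [24, 15]
COMPARE_OP bool(>) → 24 vs 15 = True. Stack: [True]
POP_JUMP_IF_FALSE → pop True; no jump. Stack: []
LOAD_FAST_LOAD_FAST a,a → push 15,15. Stack: [15, 15]
BINARY_OP // → 15 // 15 = 1. Stack: [1]
LOAD_FAST_LOAD_FAST c,b → push 2,24. Stack: [1, 2, 24]
BINARY_OP - → 2 - 24 = -22. Stack: [1, -22]
BINARY_OP * → 1 * -22 = -22. Stack: [-22]
STORE_FAST p → p=-22. Stack: []
LOAD_FAST p → push -22. Stack: [-22]
RETURN_VALUE → return -22.

-22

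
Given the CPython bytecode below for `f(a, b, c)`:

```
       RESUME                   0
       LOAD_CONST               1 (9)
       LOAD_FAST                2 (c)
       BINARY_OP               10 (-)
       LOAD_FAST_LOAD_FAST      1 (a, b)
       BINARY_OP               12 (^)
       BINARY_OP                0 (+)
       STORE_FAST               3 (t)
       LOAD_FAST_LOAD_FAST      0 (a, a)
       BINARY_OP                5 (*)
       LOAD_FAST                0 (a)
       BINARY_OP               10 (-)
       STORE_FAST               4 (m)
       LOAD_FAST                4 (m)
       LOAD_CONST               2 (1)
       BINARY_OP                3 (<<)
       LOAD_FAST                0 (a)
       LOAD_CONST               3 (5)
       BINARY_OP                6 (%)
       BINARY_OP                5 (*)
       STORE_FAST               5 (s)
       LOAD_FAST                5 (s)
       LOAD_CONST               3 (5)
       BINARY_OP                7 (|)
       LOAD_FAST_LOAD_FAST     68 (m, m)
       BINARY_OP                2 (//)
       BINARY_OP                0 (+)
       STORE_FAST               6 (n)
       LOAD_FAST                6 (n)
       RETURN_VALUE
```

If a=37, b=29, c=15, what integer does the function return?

5334

LOAD_CONST → push 9. Stack: [9]
LOAD_FAST c → push 15. Stack: [9, 15]
BINARY_OP - → 9 - 15 = -6. Stack: [-6]
LOAD_FAST_LOAD_FAST a,b → push 37,29. Stack: [-6, 37, 29]
BINARY_OP ^ → 37 ^ 29 = 56. Stack: [-6, 56]
BINARY_OP + → -6 + 56 = 50. Stack: [50]
STORE_FAST t → t=50. Stack: []
LOAD_FAST_LOAD_FAST a,a → push 37,37. Stack: [37, 37]
BINARY_OP * → 37 * 37 = 1369. Stack: [1369]
LOAD_FAST a → push 37. Stack: [1369, 37]
BINARY_OP - → 1369 - 37 = 1332. Stack: [1332]
STORE_FAST m → m=1332. Stack: []
LOAD_FAST m → push 1332. Stack: [1332]
LOAD_CONST → push 1. Stack: [1332, 1]
BINARY_OP << → 1332 << 1 = 2664. Stack: [2664]
LOAD_FAST a → push 37. Stack: [2664, 37]
LOAD_CONST → push 5. Stack: [2664, 37, 5]
BINARY_OP % → 37 % 5 = 2. Stack: [2664, 2]
BINARY_OP * → 2664 * 2 = 5328. Stack: [5328]
STORE_FAST s → s=5328. Stack: []
LOAD_FAST s → push 5328. Stack: [5328]
LOAD_CONST → push 5. Stack: [5328, 5]
BINARY_OP | → 5328 | 5 = 5333. Stack: [5333]
LOAD_FAST_LOAD_FAST m,m → push 1332,1332. Stack: [5333, 1332, 1332]
BINARY_OP // → 1332 // 1332 = 1. Stack: [5333, 1]
BINARY_OP + → 5333 + 1 = 5334. Stack: [5334]
STORE_FAST n → n=5334. Stack: []
LOAD_FAST n → push 5334. Stack: [5334]
RETURN_VALUE → return 5334.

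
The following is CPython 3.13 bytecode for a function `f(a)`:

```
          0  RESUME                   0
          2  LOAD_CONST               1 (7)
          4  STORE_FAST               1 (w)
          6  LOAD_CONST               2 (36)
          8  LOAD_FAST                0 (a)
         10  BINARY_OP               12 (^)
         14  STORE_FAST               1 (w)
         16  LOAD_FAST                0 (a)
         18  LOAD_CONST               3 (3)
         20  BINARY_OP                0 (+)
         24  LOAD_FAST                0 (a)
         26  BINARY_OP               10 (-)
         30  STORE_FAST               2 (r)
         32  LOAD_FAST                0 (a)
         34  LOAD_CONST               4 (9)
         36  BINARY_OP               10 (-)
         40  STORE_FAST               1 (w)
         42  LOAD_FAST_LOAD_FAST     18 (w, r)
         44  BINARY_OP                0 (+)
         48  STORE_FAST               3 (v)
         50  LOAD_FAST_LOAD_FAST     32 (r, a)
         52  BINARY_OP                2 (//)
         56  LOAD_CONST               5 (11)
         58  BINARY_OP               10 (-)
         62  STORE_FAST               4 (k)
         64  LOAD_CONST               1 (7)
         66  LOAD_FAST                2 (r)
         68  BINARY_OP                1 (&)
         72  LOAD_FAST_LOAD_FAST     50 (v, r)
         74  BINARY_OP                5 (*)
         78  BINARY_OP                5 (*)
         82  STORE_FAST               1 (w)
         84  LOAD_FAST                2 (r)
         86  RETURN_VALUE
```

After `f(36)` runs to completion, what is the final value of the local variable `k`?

-11

LOAD_CONST → push 7. Stack: [7]
STORE_FAST w → w=7. Stack: []
LOAD_CONST → push 36. Stack: [36]
LOAD_FAST a → push 36. Stack: [36, 36]
BINARY_OP ^ → 36 ^ 36 = 0. Stack: [0]
STORE_FAST w → w=0. Stack: []
LOAD_FAST a → push 36. Stack: [36]
LOAD_CONST → push 3. Stack: [36, 3]
BINARY_OP + → 36 + 3 = 39. Stack: [39]
LOAD_FAST a → push 36. Stack: [39, 36]
BINARY_OP - → 39 - 36 = 3. Stack: [3]
STORE_FAST r → r=3. Stack: []
LOAD_FAST a → push 36. Stack: [36]
LOAD_CONST → push 9. Stack: [36, 9]
BINARY_OP - → 36 - 9 = 27. Stack: [27]
STORE_FAST w → w=27. Stack: []
LOAD_FAST_LOAD_FAST w,r → push 27,3. Stack: [27, 3]
BINARY_OP + → 27 + 3 = 30. Stack: [30]
STORE_FAST v → v=30. Stack: []
LOAD_FAST_LOAD_FAST r,a → push 3,36. Stack: [3, 36]
BINARY_OP // → 3 // 36 = 0. Stack: [0]
LOAD_CONST → push 11. Stack: [0, 11]
BINARY_OP - → 0 - 11 = -11. Stack: [-11]
STORE_FAST k → k=-11. Stack: []
LOAD_CONST → push 7. Stack: [7]
LOAD_FAST r → push 3. Stack: [7, 3]
BINARY_OP & → 7 & 3 = 3. Stack: [3]
LOAD_FAST_LOAD_FAST v,r → push 30,3. Stack: [3, 30, 3]
BINARY_OP * → 30 * 3 = 90. Stack: [3, 90]
BINARY_OP * → 3 * 90 = 270. Stack: [270]
STORE_FAST w → w=270. Stack: []
LOAD_FAST r → push 3. Stack: [3]
RETURN_VALUE → return 3.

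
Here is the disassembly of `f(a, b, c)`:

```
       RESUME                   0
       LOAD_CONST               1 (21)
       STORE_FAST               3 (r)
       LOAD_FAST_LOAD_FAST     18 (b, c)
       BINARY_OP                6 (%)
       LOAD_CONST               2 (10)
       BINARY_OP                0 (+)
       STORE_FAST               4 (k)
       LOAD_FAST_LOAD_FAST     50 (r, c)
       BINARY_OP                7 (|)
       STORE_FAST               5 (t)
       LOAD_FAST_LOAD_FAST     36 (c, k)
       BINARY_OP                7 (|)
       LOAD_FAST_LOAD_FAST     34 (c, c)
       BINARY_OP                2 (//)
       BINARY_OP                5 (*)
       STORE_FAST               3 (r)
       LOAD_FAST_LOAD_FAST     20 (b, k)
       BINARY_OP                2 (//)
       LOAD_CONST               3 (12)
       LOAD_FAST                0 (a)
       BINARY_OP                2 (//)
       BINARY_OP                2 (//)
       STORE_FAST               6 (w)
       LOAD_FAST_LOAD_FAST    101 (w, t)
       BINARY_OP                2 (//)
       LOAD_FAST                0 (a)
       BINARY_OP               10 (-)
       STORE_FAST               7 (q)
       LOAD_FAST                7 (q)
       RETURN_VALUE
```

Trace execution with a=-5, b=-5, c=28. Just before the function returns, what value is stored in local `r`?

LOAD_CONST → push 21. Stack: [21]
STORE_FAST r → r=21. Stack: []
LOAD_FAST_LOAD_FAST b,c → push -5,28. Stack: [-5, 28]
BINARY_OP % → -5 % 28 = 23. Stack: [23]
LOAD_CONST → push 10. Stack: [23, 10]
BINARY_OP + → 23 + 10 = 33. Stack: [33]
STORE_FAST k → k=33. Stack: []
LOAD_FAST_LOAD_FAST r,c → push 21,28. Stack: [21, 28]
BINARY_OP | → 21 | 28 = 29. Stack: [29]
STORE_FAST t → t=29. Stack: []
LOAD_FAST_LOAD_FAST c,k → push 28,33. Stack: [28, 33]
BINARY_OP | → 28 | 33 = 61. Stack: [61]
LOAD_FAST_LOAD_FAST c,c → push 28,28. Stack: [61, 28, 28]
BINARY_OP // → 28 // 28 = 1. Stack: [61, 1]
BINARY_OP * → 61 * 1 = 61. Stack: [61]
STORE_FAST r → r=61. Stack: []
LOAD_FAST_LOAD_FAST b,k → push -5,33. Stack: [-5, 33]
BINARY_OP // → -5 // 33 = -1. Stack: [-1]
LOAD_CONST → push 12. Stack: [-1, 12]
LOAD_FAST a → push -5. Stack: [-1, 12, -5]
BINARY_OP // → 12 // -5 = -3. Stack: [-1, -3]
BINARY_OP // → -1 // -3 = 0. Stack: [0]
STORE_FAST w → w=0. Stack: []
LOAD_FAST_LOAD_FAST w,t → push 0,29. Stack: [0, 29]
BINARY_OP // → 0 // 29 = 0. Stack: [0]
LOAD_FAST a → push -5. Stack: [0, -5]
BINARY_OP - → 0 - -5 = 5. Stack: [5]
STORE_FAST q → q=5. Stack: []
LOAD_FAST q → push 5. Stack: [5]
RETURN_VALUE → return 5.

61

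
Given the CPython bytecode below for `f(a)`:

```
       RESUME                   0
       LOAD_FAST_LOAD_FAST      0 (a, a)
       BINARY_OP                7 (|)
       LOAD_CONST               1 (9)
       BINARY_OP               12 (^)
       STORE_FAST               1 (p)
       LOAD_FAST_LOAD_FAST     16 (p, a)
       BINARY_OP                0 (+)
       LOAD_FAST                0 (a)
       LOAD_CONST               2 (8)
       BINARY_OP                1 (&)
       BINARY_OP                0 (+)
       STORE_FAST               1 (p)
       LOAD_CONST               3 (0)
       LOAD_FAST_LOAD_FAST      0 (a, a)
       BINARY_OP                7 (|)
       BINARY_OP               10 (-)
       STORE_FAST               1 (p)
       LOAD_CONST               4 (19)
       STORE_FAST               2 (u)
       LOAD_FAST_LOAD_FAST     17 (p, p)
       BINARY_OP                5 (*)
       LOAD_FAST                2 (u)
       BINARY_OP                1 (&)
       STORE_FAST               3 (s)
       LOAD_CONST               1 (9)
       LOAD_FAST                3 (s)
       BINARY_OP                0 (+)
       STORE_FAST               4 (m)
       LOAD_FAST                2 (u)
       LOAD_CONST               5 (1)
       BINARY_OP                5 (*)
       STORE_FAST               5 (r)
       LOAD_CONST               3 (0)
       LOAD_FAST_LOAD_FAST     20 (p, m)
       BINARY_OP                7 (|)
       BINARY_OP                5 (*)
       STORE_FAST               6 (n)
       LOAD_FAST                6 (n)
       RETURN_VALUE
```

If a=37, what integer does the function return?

LOAD_FAST_LOAD_FAST a,a → push 37,37. Stack: [37, 37]
BINARY_OP | → 37 | 37 = 37. Stack: [37]
LOAD_CONST → push 9. Stack: [37, 9]
BINARY_OP ^ → 37 ^ 9 = 44. Stack: [44]
STORE_FAST p → p=44. Stack: []
LOAD_FAST_LOAD_FAST p,a → push 44,37. Stack: [44, 37]
BINARY_OP + → 44 + 37 = 81. Stack: [81]
LOAD_FAST a → push 37. Stack: [81, 37]
LOAD_CONST → push 8. Stack: [81, 37, 8]
BINARY_OP & → 37 & 8 = 0. Stack: [81, 0]
BINARY_OP + → 81 + 0 = 81. Stack: [81]
STORE_FAST p → p=81. Stack: []
LOAD_CONST → push 0. Stack: [0]
LOAD_FAST_LOAD_FAST a,a → push 37,37. Stack: [0, 37, 37]
BINARY_OP | → 37 | 37 = 37. Stack: [0, 37]
BINARY_OP - → 0 - 37 = -37. Stack: [-37]
STORE_FAST p → p=-37. Stack: []
LOAD_CONST → push 19. Stack: [19]
STORE_FAST u → u=19. Stack: []
LOAD_FAST_LOAD_FAST p,p → push -37,-37. Stack: [-37, -37]
BINARY_OP * → -37 * -37 = 1369. Stack: [1369]
LOAD_FAST u → push 19. Stack: [1369, 19]
BINARY_OP & → 1369 & 19 = 17. Stack: [17]
STORE_FAST s → s=17. Stack: []
LOAD_CONST → push 9. Stack: [9]
LOAD_FAST s → push 17. Stack: [9, 17]
BINARY_OP + → 9 + 17 = 26. Stack: [26]
STORE_FAST m → m=26. Stack: []
LOAD_FAST u → push 19. Stack: [19]
LOAD_CONST → push 1. Stack: [19, 1]
BINARY_OP * → 19 * 1 = 19. Stack: [19]
STORE_FAST r → r=19. Stack: []
LOAD_CONST → push 0. Stack: [0]
LOAD_FAST_LOAD_FAST p,m → push -37,26. Stack: [0, -37, 26]
BINARY_OP | → -37 | 26 = -37. Stack: [0, -37]
BINARY_OP * → 0 * -37 = 0. Stack: [0]
STORE_FAST n → n=0. Stack: []
LOAD_FAST n → push 0. Stack: [0]
RETURN_VALUE → return 0.

0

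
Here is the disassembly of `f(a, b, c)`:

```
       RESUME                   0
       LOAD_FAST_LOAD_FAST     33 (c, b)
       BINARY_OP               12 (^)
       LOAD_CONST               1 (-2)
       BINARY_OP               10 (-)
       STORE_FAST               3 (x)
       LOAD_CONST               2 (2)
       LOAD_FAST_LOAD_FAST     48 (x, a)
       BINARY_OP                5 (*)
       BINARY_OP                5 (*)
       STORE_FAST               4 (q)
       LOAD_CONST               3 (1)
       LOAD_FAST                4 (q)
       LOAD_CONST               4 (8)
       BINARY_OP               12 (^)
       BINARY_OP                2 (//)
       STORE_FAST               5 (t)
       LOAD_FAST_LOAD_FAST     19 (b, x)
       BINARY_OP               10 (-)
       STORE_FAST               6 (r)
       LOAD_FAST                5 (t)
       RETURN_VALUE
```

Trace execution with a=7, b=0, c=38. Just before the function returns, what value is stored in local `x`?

LOAD_FAST_LOAD_FAST c,b → push 38,0. Stack: [38, 0]
BINARY_OP ^ → 38 ^ 0 = 38. Stack: [38]
LOAD_CONST → push -2. Stack: [38, -2]
BINARY_OP - → 38 - -2 = 40. Stack: [40]
STORE_FAST x → x=40. Stack: []
LOAD_CONST → push 2. Stack: [2]
LOAD_FAST_LOAD_FAST x,a → push 40,7. Stack: [2, 40, 7]
BINARY_OP * → 40 * 7 = 280. Stack: [2, 280]
BINARY_OP * → 2 * 280 = 560. Stack: [560]
STORE_FAST q → q=560. Stack: []
LOAD_CONST → push 1. Stack: [1]
LOAD_FAST q → push 560. Stack: [1, 560]
LOAD_CONST → push 8. Stack: [1, 560, 8]
BINARY_OP ^ → 560 ^ 8 = 568. Stack: [1, 568]
BINARY_OP // → 1 // 568 = 0. Stack: [0]
STORE_FAST t → t=0. Stack: []
LOAD_FAST_LOAD_FAST b,x → push 0,40. Stack: [0, 40]
BINARY_OP - → 0 - 40 = -40. Stack: [-40]
STORE_FAST r → r=-40. Stack: []
LOAD_FAST t → push 0. Stack: [0]
RETURN_VALUE → return 0.

40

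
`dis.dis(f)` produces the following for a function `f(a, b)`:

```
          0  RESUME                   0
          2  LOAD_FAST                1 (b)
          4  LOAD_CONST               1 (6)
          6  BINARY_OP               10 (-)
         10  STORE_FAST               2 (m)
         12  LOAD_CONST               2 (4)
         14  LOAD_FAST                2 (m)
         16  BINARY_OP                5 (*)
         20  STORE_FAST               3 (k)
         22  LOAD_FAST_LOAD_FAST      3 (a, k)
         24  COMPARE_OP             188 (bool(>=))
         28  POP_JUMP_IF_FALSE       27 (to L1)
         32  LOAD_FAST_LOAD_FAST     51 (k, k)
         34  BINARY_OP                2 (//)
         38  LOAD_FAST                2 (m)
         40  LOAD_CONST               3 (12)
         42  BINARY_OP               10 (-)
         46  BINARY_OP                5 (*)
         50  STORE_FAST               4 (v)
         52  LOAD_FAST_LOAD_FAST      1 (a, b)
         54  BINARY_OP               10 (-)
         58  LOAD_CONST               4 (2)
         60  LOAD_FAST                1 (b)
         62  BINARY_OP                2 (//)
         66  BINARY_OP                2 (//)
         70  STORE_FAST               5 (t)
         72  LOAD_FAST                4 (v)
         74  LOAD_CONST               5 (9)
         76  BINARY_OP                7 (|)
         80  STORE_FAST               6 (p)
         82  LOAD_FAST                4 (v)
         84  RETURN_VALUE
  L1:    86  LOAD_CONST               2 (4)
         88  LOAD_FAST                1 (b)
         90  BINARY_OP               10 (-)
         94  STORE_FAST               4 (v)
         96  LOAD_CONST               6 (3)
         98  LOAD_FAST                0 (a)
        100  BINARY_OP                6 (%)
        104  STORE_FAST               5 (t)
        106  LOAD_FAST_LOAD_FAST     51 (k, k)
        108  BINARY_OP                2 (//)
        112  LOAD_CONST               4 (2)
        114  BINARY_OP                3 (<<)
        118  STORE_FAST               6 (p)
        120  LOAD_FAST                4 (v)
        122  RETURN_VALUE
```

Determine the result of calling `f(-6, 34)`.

-30

LOAD_FAST b → push 34. Stack: [34]
LOAD_CONST → push 6. Stack: [34, 6]
BINARY_OP - → 34 - 6 = 28. Stack: [28]
STORE_FAST m → m=28. Stack: []
LOAD_CONST → push 4. Stack: [4]
LOAD_FAST m → push 28. Stack: [4, 28]
BINARY_OP * → 4 * 28 = 112. Stack: [112]
STORE_FAST k → k=112. Stack: []
LOAD_FAST_LOAD_FAST a,k → push -6,112. Stack: [-6, 112]
COMPARE_OP bool(>=) → -6 vs 112 = False. Stack: [False]
POP_JUMP_IF_FALSE → pop False; jump. Stack: []
LOAD_CONST → push 4. Stack: [4]
LOAD_FAST b → push 34. Stack: [4, 34]
BINARY_OP - → 4 - 34 = -30. Stack: [-30]
STORE_FAST v → v=-30. Stack: []
LOAD_CONST → push 3. Stack: [3]
LOAD_FAST a → push -6. Stack: [3, -6]
BINARY_OP % → 3 % -6 = -3. Stack: [-3]
STORE_FAST t → t=-3. Stack: []
LOAD_FAST_LOAD_FAST k,k → push 112,112. Stack: [112, 112]
BINARY_OP // → 112 // 112 = 1. Stack: [1]
LOAD_CONST → push 2. Stack: [1, 2]
BINARY_OP << → 1 << 2 = 4. Stack: [4]
STORE_FAST p → p=4. Stack: []
LOAD_FAST v → push -30. Stack: [-30]
RETURN_VALUE → return -30.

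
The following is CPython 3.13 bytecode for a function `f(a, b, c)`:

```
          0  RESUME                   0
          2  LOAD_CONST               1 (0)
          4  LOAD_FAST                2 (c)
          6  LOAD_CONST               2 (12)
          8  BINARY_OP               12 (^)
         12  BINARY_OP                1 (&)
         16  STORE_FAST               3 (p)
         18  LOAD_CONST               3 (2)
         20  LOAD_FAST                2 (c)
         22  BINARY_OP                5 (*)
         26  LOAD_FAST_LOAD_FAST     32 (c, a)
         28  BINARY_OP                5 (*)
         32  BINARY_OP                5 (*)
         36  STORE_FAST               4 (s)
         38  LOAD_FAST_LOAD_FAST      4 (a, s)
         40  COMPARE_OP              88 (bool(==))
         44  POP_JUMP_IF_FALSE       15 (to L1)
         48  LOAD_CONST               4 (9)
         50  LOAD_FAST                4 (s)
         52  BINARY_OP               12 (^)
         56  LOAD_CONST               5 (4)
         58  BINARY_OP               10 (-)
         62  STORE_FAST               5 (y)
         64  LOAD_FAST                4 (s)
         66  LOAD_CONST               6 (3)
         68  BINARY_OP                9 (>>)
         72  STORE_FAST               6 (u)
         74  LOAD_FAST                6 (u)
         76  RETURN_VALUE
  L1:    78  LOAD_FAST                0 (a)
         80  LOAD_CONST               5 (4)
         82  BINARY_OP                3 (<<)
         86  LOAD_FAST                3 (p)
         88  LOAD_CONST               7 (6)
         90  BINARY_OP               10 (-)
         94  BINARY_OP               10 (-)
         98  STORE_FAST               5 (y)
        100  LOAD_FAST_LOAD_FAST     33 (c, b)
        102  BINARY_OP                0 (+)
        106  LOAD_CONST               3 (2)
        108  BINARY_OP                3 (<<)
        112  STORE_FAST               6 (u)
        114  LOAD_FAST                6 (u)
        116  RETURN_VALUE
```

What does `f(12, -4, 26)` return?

88

LOAD_CONST → push 0. Stack: [0]
LOAD_FAST c → push 26. Stack: [0, 26]
LOAD_CONST → push 12. Stack: [0, 26, 12]
BINARY_OP ^ → 26 ^ 12 = 22. Stack: [0, 22]
BINARY_OP & → 0 & 22 = 0. Stack: [0]
STORE_FAST p → p=0. Stack: []
LOAD_CONST → push 2. Stack: [2]
LOAD_FAST c → push 26. Stack: [2, 26]
BINARY_OP * → 2 * 26 = 52. Stack: [52]
LOAD_FAST_LOAD_FAST c,a → push 26,12. Stack: [52, 26, 12]
BINARY_OP * → 26 * 12 = 312. Stack: [52, 312]
BINARY_OP * → 52 * 312 = 16224. Stack: [16224]
STORE_FAST s → s=16224. Stack: []
LOAD_FAST_LOAD_FAST a,s → push 12,16224. Stack: [12, 16224]
COMPARE_OP bool(==) → 12 vs 16224 = False. Stack: [False]
POP_JUMP_IF_FALSE → pop False; jump. Stack: []
LOAD_FAST a → push 12. Stack: [12]
LOAD_CONST → push 4. Stack: [12, 4]
BINARY_OP << → 12 << 4 = 192. Stack: [192]
LOAD_FAST p → push 0. Stack: [192, 0]
LOAD_CONST → push 6. Stack: [192, 0, 6]
BINARY_OP - → 0 - 6 = -6. Stack: [192, -6]
BINARY_OP - → 192 - -6 = 198. Stack: [198]
STORE_FAST y → y=198. Stack: []
LOAD_FAST_LOAD_FAST c,b → push 26,-4. Stack: [26, -4]
BINARY_OP + → 26 + -4 = 22. Stack: [22]
LOAD_CONST → push 2. Stack: [22, 2]
BINARY_OP << → 22 << 2 = 88. Stack: [88]
STORE_FAST u → u=88. Stack: []
LOAD_FAST u → push 88. Stack: [88]
RETURN_VALUE → return 88.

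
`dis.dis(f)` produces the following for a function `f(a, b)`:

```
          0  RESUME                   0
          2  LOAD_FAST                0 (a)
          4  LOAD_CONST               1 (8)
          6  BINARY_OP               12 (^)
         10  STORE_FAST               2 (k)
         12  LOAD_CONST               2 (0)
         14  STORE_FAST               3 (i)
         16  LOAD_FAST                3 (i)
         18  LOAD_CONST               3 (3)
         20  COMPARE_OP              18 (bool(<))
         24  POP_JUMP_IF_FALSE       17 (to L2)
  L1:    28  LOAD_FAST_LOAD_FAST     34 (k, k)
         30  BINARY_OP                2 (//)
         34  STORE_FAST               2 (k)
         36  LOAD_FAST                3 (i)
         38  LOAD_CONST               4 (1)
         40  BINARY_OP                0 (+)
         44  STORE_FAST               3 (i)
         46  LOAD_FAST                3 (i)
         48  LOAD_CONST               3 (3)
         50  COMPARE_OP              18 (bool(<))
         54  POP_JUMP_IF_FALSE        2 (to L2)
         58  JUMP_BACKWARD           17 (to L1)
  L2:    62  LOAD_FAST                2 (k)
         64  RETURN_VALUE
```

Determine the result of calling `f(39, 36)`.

LOAD_FAST a → push 39. Stack: [39]
LOAD_CONST → push 8. Stack: [39, 8]
BINARY_OP ^ → 39 ^ 8 = 47. Stack: [47]
STORE_FAST k → k=47. Stack: []
LOAD_CONST → push 0. Stack: [0]
STORE_FAST i → i=0. Stack: []
LOAD_FAST i → push 0. Stack: [0]
LOAD_CONST → push 3. Stack: [0, 3]
COMPARE_OP bool(<) → 0 vs 3 = True. Stack: [True]
POP_JUMP_IF_FALSE → pop True; no jump. Stack: []
LOAD_FAST_LOAD_FAST k,k → push 47,47. Stack: [47, 47]
BINARY_OP // → 47 // 47 = 1. Stack: [1]
STORE_FAST k → k=1. Stack: []
LOAD_FAST i → push 0. Stack: [0]
LOAD_CONST → push 1. Stack: [0, 1]
BINARY_OP + → 0 + 1 = 1. Stack: [1]
STORE_FAST i → i=1. Stack: []
LOAD_FAST i → push 1. Stack: [1]
LOAD_CONST → push 3. Stack: [1, 3]
COMPARE_OP bool(<) → 1 vs 3 = True. Stack: [True]
POP_JUMP_IF_FALSE → pop True; no jump. Stack: []
LOAD_FAST_LOAD_FAST k,k → push 1,1. Stack: [1, 1]
BINARY_OP // → 1 // 1 = 1. Stack: [1]
STORE_FAST k → k=1. Stack: []
LOAD_FAST i → push 1. Stack: [1]
LOAD_CONST → push 1. Stack: [1, 1]
BINARY_OP + → 1 + 1 = 2. Stack: [2]
STORE_FAST i → i=2. Stack: []
LOAD_FAST i → push 2. Stack: [2]
LOAD_CONST → push 3. Stack: [2, 3]
COMPARE_OP bool(<) → 2 vs 3 = True. Stack: [True]
POP_JUMP_IF_FALSE → pop True; no jump. Stack: []
LOAD_FAST_LOAD_FAST k,k → push 1,1. Stack: [1, 1]
BINARY_OP // → 1 // 1 = 1. Stack: [1]
STORE_FAST k → k=1. Stack: []
LOAD_FAST i → push 2. Stack: [2]
LOAD_CONST → push 1. Stack: [2, 1]
BINARY_OP + → 2 + 1 = 3. Stack: [3]
STORE_FAST i → i=3. Stack: []
LOAD_FAST i → push 3. Stack: [3]
LOAD_CONST → push 3. Stack: [3, 3]
COMPARE_OP bool(<) → 3 vs 3 = False. Stack: [False]
POP_JUMP_IF_FALSE → pop False; jump. Stack: []
LOAD_FAST k → push 1. Stack: [1]
RETURN_VALUE → return 1.

1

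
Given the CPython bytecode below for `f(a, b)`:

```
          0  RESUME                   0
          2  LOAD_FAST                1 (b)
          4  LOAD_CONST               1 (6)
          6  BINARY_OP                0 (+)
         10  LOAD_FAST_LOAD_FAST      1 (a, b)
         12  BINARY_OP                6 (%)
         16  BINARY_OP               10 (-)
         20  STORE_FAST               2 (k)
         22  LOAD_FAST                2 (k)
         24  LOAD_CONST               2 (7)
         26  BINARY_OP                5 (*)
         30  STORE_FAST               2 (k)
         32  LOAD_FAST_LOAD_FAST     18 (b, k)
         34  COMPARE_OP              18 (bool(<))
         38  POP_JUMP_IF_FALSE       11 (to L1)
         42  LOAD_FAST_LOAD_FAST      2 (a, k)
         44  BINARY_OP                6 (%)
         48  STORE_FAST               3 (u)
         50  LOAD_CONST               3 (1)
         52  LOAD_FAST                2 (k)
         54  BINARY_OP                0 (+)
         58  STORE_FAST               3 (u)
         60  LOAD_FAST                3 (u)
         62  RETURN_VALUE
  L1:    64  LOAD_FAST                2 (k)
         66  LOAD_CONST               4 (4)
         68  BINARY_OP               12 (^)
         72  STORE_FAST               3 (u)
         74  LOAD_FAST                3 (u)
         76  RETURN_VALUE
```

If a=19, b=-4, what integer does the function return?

22

LOAD_FAST b → push -4. Stack: [-4]
LOAD_CONST → push 6. Stack: [-4, 6]
BINARY_OP + → -4 + 6 = 2. Stack: [2]
LOAD_FAST_LOAD_FAST a,b → push 19,-4. Stack: [2, 19, -4]
BINARY_OP % → 19 % -4 = -1. Stack: [2, -1]
BINARY_OP - → 2 - -1 = 3. Stack: [3]
STORE_FAST k → k=3. Stack: []
LOAD_FAST k → push 3. Stack: [3]
LOAD_CONST → push 7. Stack: [3, 7]
BINARY_OP * → 3 * 7 = 21. Stack: [21]
STORE_FAST k → k=21. Stack: []
LOAD_FAST_LOAD_FAST b,k → push -4,21. Stack: [-4, 21]
COMPARE_OP bool(<) → -4 vs 21 = True. Stack: [True]
POP_JUMP_IF_FALSE → pop True; no jump. Stack: []
LOAD_FAST_LOAD_FAST a,k → push 19,21. Stack: [19, 21]
BINARY_OP % → 19 % 21 = 19. Stack: [19]
STORE_FAST u → u=19. Stack: []
LOAD_CONST → push 1. Stack: [1]
LOAD_FAST k → push 21. Stack: [1, 21]
BINARY_OP + → 1 + 21 = 22. Stack: [22]
STORE_FAST u → u=22. Stack: []
LOAD_FAST u → push 22. Stack: [22]
RETURN_VALUE → return 22.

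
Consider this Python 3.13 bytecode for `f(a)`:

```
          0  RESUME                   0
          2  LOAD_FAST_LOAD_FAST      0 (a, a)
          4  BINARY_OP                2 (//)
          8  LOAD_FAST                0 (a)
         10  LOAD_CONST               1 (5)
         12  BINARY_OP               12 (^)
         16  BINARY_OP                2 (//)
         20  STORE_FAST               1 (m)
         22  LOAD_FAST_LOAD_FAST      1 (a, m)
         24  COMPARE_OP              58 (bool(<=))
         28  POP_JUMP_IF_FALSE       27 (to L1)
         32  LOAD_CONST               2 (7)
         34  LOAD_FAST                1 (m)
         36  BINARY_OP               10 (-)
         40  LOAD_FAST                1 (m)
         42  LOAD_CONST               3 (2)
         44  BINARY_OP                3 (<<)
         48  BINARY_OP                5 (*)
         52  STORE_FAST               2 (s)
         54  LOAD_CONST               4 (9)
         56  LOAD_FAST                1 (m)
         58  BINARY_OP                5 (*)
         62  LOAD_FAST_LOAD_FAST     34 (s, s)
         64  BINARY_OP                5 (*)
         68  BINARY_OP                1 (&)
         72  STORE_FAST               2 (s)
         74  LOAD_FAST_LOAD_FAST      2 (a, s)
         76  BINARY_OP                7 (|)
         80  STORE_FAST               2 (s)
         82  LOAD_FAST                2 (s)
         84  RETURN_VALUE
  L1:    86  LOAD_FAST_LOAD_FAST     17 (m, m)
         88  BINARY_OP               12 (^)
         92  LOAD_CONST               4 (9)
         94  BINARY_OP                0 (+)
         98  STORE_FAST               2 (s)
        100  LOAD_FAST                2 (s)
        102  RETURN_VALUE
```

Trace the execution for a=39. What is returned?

9

LOAD_FAST_LOAD_FAST a,a → push 39,39. Stack: [39, 39]
BINARY_OP // → 39 // 39 = 1. Stack: [1]
LOAD_FAST a → push 39. Stack: [1, 39]
LOAD_CONST → push 5. Stack: [1, 39, 5]
BINARY_OP ^ → 39 ^ 5 = 34. Stack: [1, 34]
BINARY_OP // → 1 // 34 = 0. Stack: [0]
STORE_FAST m → m=0. Stack: []
LOAD_FAST_LOAD_FAST a,m → push 39,0. Stack: [39, 0]
COMPARE_OP bool(<=) → 39 vs 0 = False. Stack: [False]
POP_JUMP_IF_FALSE → pop False; jump. Stack: []
LOAD_FAST_LOAD_FAST m,m → push 0,0. Stack: [0, 0]
BINARY_OP ^ → 0 ^ 0 = 0. Stack: [0]
LOAD_CONST → push 9. Stack: [0, 9]
BINARY_OP + → 0 + 9 = 9. Stack: [9]
STORE_FAST s → s=9. Stack: []
LOAD_FAST s → push 9. Stack: [9]
RETURN_VALUE → return 9.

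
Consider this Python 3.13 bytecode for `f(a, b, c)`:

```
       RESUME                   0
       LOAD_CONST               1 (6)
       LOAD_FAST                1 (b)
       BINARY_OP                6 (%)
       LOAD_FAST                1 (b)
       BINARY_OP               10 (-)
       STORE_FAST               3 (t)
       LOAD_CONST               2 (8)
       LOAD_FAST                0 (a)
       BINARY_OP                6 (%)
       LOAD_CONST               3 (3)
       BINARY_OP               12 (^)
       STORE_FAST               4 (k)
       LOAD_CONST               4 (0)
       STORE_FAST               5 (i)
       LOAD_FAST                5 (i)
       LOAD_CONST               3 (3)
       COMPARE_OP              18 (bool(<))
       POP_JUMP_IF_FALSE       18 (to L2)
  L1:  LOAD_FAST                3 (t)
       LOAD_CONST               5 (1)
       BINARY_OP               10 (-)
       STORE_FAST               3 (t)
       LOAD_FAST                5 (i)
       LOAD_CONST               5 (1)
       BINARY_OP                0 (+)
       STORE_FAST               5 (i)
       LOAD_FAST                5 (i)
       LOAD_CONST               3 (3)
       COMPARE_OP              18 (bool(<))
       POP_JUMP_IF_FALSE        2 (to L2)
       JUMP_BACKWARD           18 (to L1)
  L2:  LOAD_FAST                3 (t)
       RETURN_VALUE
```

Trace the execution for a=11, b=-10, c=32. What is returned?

LOAD_CONST → push 6. Stack: [6]
LOAD_FAST b → push -10. Stack: [6, -10]
BINARY_OP % → 6 % -10 = -4. Stack: [-4]
LOAD_FAST b → push -10. Stack: [-4, -10]
BINARY_OP - → -4 - -10 = 6. Stack: [6]
STORE_FAST t → t=6. Stack: []
LOAD_CONST → push 8. Stack: [8]
LOAD_FAST a → push 11. Stack: [8, 11]
BINARY_OP % → 8 % 11 = 8. Stack: [8]
LOAD_CONST → push 3. Stack: [8, 3]
BINARY_OP ^ → 8 ^ 3 = 11. Stack: [11]
STORE_FAST k → k=11. Stack: []
LOAD_CONST → push 0. Stack: [0]
STORE_FAST i → i=0. Stack: []
LOAD_FAST i → push 0. Stack: [0]
LOAD_CONST → push 3. Stack: [0, 3]
COMPARE_OP bool(<) → 0 vs 3 = True. Stack: [True]
POP_JUMP_IF_FALSE → pop True; no jump. Stack: []
LOAD_FAST t → push 6. Stack: [6]
LOAD_CONST → push 1. Stack: [6, 1]
BINARY_OP - → 6 - 1 = 5. Stack: [5]
STORE_FAST t → t=5. Stack: []
LOAD_FAST i → push 0. Stack: [0]
LOAD_CONST → push 1. Stack: [0, 1]
BINARY_OP + → 0 + 1 = 1. Stack: [1]
STORE_FAST i → i=1. Stack: []
LOAD_FAST i → push 1. Stack: [1]
LOAD_CONST → push 3. Stack: [1, 3]
COMPARE_OP bool(<) → 1 vs 3 = True. Stack: [True]
POP_JUMP_IF_FALSE → pop True; no jump. Stack: []
LOAD_FAST t → push 5. Stack: [5]
LOAD_CONST → push 1. Stack: [5, 1]
BINARY_OP - → 5 - 1 = 4. Stack: [4]
STORE_FAST t → t=4. Stack: []
LOAD_FAST i → push 1. Stack: [1]
LOAD_CONST → push 1. Stack: [1, 1]
BINARY_OP + → 1 + 1 = 2. Stack: [2]
STORE_FAST i → i=2. Stack: []
LOAD_FAST i → push 2. Stack: [2]
LOAD_CONST → push 3. Stack: [2, 3]
COMPARE_OP bool(<) → 2 vs 3 = True. Stack: [True]
POP_JUMP_IF_FALSE → pop True; no jump. Stack: []
LOAD_FAST t → push 4. Stack: [4]
LOAD_CONST → push 1. Stack: [4, 1]
BINARY_OP - → 4 - 1 = 3. Stack: [3]
STORE_FAST t → t=3. Stack: []
LOAD_FAST i → push 2. Stack: [2]
LOAD_CONST → push 1. Stack: [2, 1]
BINARY_OP + → 2 + 1 = 3. Stack: [3]
STORE_FAST i → i=3. Stack: []
LOAD_FAST i → push 3. Stack: [3]
LOAD_CONST → push 3. Stack: [3, 3]
COMPARE_OP bool(<) → 3 vs 3 = False. Stack: [False]
POP_JUMP_IF_FALSE → pop False; jump. Stack: []
LOAD_FAST t → push 3. Stack: [3]
RETURN_VALUE → return 3.

3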